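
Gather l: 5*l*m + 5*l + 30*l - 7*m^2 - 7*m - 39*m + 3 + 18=l*(5*m + 35) - 7*m^2 - 46*m + 21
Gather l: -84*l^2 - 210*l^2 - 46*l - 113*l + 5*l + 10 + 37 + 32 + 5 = -294*l^2 - 154*l + 84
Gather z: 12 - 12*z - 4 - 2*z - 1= 7 - 14*z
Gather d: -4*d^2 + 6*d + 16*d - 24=-4*d^2 + 22*d - 24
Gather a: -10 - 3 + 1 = -12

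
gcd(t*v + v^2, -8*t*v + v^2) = v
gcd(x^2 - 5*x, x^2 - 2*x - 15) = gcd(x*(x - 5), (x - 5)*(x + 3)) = x - 5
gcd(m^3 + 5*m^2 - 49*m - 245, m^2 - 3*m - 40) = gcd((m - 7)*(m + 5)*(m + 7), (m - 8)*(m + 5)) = m + 5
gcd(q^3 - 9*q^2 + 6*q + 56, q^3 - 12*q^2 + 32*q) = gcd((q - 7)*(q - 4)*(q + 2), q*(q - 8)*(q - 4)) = q - 4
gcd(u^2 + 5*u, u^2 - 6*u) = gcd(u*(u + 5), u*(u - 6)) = u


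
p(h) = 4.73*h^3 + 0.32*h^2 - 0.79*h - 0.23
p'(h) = 14.19*h^2 + 0.64*h - 0.79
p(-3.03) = -126.48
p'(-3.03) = 127.55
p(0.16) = -0.33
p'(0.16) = -0.32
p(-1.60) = -17.52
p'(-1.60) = 34.51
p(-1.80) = -25.36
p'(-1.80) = 44.03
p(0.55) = 0.22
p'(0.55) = 3.85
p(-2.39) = -61.09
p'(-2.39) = 78.74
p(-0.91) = -2.81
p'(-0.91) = 10.38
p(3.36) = 180.15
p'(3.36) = 161.56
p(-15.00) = -15880.13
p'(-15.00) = 3182.36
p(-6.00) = -1005.65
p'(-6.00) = 506.21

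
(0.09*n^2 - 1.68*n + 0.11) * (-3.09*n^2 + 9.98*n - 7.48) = -0.2781*n^4 + 6.0894*n^3 - 17.7795*n^2 + 13.6642*n - 0.8228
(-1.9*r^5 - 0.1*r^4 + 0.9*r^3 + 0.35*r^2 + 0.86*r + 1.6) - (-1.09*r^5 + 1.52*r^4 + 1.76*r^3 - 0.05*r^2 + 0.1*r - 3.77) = -0.81*r^5 - 1.62*r^4 - 0.86*r^3 + 0.4*r^2 + 0.76*r + 5.37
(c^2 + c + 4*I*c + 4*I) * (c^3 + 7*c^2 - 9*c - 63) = c^5 + 8*c^4 + 4*I*c^4 - 2*c^3 + 32*I*c^3 - 72*c^2 - 8*I*c^2 - 63*c - 288*I*c - 252*I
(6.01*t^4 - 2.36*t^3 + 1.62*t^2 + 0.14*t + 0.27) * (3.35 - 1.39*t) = -8.3539*t^5 + 23.4139*t^4 - 10.1578*t^3 + 5.2324*t^2 + 0.0937000000000001*t + 0.9045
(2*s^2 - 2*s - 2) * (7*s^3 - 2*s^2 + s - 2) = 14*s^5 - 18*s^4 - 8*s^3 - 2*s^2 + 2*s + 4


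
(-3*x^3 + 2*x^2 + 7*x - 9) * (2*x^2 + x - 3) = -6*x^5 + x^4 + 25*x^3 - 17*x^2 - 30*x + 27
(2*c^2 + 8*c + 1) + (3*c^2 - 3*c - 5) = 5*c^2 + 5*c - 4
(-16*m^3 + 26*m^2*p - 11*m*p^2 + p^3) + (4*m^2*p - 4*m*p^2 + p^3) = -16*m^3 + 30*m^2*p - 15*m*p^2 + 2*p^3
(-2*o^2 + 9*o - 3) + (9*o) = -2*o^2 + 18*o - 3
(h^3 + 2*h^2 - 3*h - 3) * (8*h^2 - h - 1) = 8*h^5 + 15*h^4 - 27*h^3 - 23*h^2 + 6*h + 3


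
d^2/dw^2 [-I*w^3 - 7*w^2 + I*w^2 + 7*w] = -6*I*w - 14 + 2*I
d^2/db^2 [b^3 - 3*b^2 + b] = 6*b - 6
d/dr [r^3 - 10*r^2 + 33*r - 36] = 3*r^2 - 20*r + 33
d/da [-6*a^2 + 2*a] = 2 - 12*a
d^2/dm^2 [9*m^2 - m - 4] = 18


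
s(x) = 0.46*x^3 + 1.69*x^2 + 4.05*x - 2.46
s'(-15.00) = 263.85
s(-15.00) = -1235.46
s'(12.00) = 243.33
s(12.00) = 1084.38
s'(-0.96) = 2.08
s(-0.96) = -5.20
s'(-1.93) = 2.67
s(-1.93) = -7.29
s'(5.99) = 73.81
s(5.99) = 181.30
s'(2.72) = 23.45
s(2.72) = 30.32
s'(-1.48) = 2.07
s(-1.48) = -6.24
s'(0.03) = 4.15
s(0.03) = -2.34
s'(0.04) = 4.19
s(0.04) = -2.30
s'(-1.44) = 2.04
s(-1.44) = -6.16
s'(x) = 1.38*x^2 + 3.38*x + 4.05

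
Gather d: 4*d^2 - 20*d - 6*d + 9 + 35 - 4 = 4*d^2 - 26*d + 40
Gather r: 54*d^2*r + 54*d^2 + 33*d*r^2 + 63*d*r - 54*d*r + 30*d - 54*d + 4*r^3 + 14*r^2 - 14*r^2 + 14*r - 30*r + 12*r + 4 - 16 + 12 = 54*d^2 + 33*d*r^2 - 24*d + 4*r^3 + r*(54*d^2 + 9*d - 4)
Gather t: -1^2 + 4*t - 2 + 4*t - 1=8*t - 4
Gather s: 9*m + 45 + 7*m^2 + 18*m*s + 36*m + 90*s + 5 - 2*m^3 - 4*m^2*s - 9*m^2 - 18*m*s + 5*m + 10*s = -2*m^3 - 2*m^2 + 50*m + s*(100 - 4*m^2) + 50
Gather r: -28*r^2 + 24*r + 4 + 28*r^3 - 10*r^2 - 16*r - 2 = 28*r^3 - 38*r^2 + 8*r + 2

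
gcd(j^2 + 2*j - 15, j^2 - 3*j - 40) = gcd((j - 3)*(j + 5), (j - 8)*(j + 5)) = j + 5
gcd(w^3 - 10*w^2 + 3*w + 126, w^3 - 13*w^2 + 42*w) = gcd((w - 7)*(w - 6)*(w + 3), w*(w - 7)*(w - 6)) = w^2 - 13*w + 42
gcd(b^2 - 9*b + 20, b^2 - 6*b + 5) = b - 5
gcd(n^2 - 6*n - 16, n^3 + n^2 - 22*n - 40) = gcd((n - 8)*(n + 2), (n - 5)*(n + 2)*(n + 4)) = n + 2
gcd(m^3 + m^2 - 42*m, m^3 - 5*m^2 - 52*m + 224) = m + 7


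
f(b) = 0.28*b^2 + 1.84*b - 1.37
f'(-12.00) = -4.88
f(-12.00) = 16.87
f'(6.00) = 5.20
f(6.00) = 19.75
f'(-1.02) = 1.27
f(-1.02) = -2.96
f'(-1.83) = 0.82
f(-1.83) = -3.80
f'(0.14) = 1.92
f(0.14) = -1.11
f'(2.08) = 3.00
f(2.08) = 3.67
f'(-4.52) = -0.69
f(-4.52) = -3.97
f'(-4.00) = -0.40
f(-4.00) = -4.25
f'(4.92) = 4.60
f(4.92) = 14.46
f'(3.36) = 3.72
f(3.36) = 7.97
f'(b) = 0.56*b + 1.84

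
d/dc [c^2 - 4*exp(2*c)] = 2*c - 8*exp(2*c)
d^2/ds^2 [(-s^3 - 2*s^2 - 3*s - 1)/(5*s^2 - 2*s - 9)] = 2*(-144*s^3 - 399*s^2 - 618*s - 157)/(125*s^6 - 150*s^5 - 615*s^4 + 532*s^3 + 1107*s^2 - 486*s - 729)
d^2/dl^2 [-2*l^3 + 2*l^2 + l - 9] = 4 - 12*l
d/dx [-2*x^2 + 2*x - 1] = 2 - 4*x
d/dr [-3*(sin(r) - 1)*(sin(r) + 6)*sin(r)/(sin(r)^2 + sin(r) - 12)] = 3*(-sin(r)^4 - 2*sin(r)^3 + 25*sin(r)^2 + 120*sin(r) - 72)*cos(r)/((sin(r) - 3)^2*(sin(r) + 4)^2)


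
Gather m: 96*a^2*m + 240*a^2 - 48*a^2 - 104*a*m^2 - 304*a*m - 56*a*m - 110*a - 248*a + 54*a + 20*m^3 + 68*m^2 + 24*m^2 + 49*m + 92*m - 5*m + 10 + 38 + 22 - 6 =192*a^2 - 304*a + 20*m^3 + m^2*(92 - 104*a) + m*(96*a^2 - 360*a + 136) + 64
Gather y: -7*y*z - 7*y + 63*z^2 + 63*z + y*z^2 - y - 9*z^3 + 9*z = y*(z^2 - 7*z - 8) - 9*z^3 + 63*z^2 + 72*z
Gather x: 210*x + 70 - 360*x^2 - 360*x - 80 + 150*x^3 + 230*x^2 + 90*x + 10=150*x^3 - 130*x^2 - 60*x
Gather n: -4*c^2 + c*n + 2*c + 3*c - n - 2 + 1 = -4*c^2 + 5*c + n*(c - 1) - 1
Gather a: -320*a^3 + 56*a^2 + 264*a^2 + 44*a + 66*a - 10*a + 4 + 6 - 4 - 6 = -320*a^3 + 320*a^2 + 100*a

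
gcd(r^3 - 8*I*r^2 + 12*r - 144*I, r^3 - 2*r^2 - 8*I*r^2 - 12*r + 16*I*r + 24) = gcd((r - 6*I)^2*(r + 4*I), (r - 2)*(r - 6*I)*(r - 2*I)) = r - 6*I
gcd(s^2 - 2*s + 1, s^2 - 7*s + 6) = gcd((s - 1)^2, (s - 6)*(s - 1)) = s - 1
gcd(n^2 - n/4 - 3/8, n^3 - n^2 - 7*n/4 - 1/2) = n + 1/2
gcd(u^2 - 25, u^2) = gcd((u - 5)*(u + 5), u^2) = 1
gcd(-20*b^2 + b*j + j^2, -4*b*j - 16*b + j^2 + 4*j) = 4*b - j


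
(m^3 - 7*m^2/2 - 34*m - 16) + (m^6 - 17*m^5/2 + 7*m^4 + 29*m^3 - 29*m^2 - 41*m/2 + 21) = m^6 - 17*m^5/2 + 7*m^4 + 30*m^3 - 65*m^2/2 - 109*m/2 + 5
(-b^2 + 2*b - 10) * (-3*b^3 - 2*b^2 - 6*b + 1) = 3*b^5 - 4*b^4 + 32*b^3 + 7*b^2 + 62*b - 10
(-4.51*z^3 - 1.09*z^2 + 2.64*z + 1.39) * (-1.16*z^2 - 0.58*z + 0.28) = 5.2316*z^5 + 3.8802*z^4 - 3.693*z^3 - 3.4488*z^2 - 0.0669999999999998*z + 0.3892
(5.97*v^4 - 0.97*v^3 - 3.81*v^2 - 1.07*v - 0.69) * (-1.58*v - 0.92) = -9.4326*v^5 - 3.9598*v^4 + 6.9122*v^3 + 5.1958*v^2 + 2.0746*v + 0.6348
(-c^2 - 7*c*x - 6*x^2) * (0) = 0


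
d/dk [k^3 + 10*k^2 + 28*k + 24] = 3*k^2 + 20*k + 28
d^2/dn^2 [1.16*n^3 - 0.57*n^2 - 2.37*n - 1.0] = 6.96*n - 1.14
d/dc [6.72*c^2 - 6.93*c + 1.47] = 13.44*c - 6.93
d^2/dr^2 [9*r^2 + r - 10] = 18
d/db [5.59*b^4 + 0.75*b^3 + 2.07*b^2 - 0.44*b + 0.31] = 22.36*b^3 + 2.25*b^2 + 4.14*b - 0.44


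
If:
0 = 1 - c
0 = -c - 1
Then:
No Solution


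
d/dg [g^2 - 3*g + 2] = 2*g - 3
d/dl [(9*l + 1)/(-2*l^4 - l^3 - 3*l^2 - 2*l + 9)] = (-18*l^4 - 9*l^3 - 27*l^2 - 18*l + (9*l + 1)*(8*l^3 + 3*l^2 + 6*l + 2) + 81)/(2*l^4 + l^3 + 3*l^2 + 2*l - 9)^2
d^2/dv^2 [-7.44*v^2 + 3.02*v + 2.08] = -14.8800000000000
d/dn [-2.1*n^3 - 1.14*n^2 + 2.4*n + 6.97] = -6.3*n^2 - 2.28*n + 2.4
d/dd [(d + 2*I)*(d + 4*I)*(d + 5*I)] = 3*d^2 + 22*I*d - 38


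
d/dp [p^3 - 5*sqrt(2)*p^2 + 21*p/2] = 3*p^2 - 10*sqrt(2)*p + 21/2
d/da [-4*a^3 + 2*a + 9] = 2 - 12*a^2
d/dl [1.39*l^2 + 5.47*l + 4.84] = 2.78*l + 5.47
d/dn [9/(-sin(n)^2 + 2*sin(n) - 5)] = 18*(sin(n) - 1)*cos(n)/(sin(n)^2 - 2*sin(n) + 5)^2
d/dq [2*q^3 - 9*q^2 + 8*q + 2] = 6*q^2 - 18*q + 8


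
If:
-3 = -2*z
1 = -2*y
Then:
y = -1/2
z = 3/2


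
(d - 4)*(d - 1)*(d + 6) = d^3 + d^2 - 26*d + 24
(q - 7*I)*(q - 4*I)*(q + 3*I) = q^3 - 8*I*q^2 + 5*q - 84*I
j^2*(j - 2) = j^3 - 2*j^2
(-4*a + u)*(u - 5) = -4*a*u + 20*a + u^2 - 5*u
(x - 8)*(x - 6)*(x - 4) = x^3 - 18*x^2 + 104*x - 192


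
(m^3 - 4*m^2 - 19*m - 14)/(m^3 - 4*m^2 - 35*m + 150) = (m^3 - 4*m^2 - 19*m - 14)/(m^3 - 4*m^2 - 35*m + 150)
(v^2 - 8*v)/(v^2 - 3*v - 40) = v/(v + 5)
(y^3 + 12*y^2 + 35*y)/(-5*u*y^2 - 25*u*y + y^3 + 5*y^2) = (y + 7)/(-5*u + y)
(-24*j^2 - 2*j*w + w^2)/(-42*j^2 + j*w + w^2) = (4*j + w)/(7*j + w)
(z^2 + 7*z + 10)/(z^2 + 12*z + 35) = (z + 2)/(z + 7)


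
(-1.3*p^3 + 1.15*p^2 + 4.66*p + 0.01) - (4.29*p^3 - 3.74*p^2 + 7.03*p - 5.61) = -5.59*p^3 + 4.89*p^2 - 2.37*p + 5.62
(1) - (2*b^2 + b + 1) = -2*b^2 - b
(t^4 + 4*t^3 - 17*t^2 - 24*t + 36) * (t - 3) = t^5 + t^4 - 29*t^3 + 27*t^2 + 108*t - 108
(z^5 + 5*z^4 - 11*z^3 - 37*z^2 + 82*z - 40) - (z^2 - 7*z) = z^5 + 5*z^4 - 11*z^3 - 38*z^2 + 89*z - 40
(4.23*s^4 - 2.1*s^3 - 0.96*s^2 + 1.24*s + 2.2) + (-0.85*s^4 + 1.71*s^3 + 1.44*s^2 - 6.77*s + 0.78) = 3.38*s^4 - 0.39*s^3 + 0.48*s^2 - 5.53*s + 2.98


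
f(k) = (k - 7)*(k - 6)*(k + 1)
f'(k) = (k - 7)*(k - 6) + (k - 7)*(k + 1) + (k - 6)*(k + 1)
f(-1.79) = -54.09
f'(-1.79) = 81.57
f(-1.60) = -39.22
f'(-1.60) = 75.08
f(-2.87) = -163.71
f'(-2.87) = 122.59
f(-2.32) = -102.36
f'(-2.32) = 100.83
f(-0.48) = 25.20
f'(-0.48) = 41.21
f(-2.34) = -104.38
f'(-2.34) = 101.59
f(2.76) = 51.65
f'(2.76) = -14.39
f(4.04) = 29.24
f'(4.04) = -19.00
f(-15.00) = -6468.00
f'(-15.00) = 1064.00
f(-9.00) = -1920.00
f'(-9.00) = 488.00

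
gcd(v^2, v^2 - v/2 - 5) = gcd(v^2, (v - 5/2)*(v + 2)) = 1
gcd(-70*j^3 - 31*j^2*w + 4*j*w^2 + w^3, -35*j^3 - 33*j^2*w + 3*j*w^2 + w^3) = -35*j^2 + 2*j*w + w^2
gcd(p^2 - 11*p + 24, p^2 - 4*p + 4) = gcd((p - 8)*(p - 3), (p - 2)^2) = 1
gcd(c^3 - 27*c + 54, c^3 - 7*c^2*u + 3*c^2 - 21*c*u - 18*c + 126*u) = c^2 + 3*c - 18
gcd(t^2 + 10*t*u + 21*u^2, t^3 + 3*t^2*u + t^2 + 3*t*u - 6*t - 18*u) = t + 3*u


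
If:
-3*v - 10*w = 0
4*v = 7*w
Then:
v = 0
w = 0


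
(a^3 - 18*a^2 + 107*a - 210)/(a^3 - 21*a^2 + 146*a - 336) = (a - 5)/(a - 8)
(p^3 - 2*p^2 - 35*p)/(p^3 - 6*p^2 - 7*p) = (p + 5)/(p + 1)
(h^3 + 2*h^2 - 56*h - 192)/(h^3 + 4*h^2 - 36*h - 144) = (h - 8)/(h - 6)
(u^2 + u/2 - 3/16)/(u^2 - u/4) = (u + 3/4)/u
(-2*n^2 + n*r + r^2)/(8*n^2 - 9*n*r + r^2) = (2*n + r)/(-8*n + r)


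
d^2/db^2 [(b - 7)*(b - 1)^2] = 6*b - 18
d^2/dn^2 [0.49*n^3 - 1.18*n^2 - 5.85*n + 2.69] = 2.94*n - 2.36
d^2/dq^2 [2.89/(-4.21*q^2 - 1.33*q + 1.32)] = (102.445298*q^2 + 32.363954*q - 2.89*(8.42*q + 1.33)*(16.84*q + 2.66) - 32.120616)/(4.21*q^2 + 1.33*q - 1.32)^3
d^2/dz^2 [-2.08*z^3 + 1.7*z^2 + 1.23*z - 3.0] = 3.4 - 12.48*z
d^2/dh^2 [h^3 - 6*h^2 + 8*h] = 6*h - 12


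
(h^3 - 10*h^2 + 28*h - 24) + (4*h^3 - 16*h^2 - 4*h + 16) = 5*h^3 - 26*h^2 + 24*h - 8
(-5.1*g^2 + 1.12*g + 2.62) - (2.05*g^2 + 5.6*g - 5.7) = -7.15*g^2 - 4.48*g + 8.32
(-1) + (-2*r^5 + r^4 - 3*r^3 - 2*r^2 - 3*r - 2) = -2*r^5 + r^4 - 3*r^3 - 2*r^2 - 3*r - 3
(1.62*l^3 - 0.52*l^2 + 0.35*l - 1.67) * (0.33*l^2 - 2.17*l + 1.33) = 0.5346*l^5 - 3.687*l^4 + 3.3985*l^3 - 2.0022*l^2 + 4.0894*l - 2.2211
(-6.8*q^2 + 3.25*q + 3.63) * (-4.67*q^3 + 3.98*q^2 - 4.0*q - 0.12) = 31.756*q^5 - 42.2415*q^4 + 23.1829*q^3 + 2.2634*q^2 - 14.91*q - 0.4356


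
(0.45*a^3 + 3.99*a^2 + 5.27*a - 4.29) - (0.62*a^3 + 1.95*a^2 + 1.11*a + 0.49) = -0.17*a^3 + 2.04*a^2 + 4.16*a - 4.78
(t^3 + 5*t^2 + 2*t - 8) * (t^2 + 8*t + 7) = t^5 + 13*t^4 + 49*t^3 + 43*t^2 - 50*t - 56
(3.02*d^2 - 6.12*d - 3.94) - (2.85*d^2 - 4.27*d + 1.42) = 0.17*d^2 - 1.85*d - 5.36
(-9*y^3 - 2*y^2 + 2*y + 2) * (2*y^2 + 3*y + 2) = -18*y^5 - 31*y^4 - 20*y^3 + 6*y^2 + 10*y + 4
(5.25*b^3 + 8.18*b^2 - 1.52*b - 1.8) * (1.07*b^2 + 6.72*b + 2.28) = 5.6175*b^5 + 44.0326*b^4 + 65.3132*b^3 + 6.51*b^2 - 15.5616*b - 4.104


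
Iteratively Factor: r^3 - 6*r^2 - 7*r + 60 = (r - 4)*(r^2 - 2*r - 15) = (r - 4)*(r + 3)*(r - 5)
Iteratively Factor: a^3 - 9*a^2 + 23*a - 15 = (a - 3)*(a^2 - 6*a + 5) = (a - 5)*(a - 3)*(a - 1)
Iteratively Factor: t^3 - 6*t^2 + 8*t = (t)*(t^2 - 6*t + 8) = t*(t - 2)*(t - 4)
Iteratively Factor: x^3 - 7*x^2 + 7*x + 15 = (x - 5)*(x^2 - 2*x - 3) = (x - 5)*(x - 3)*(x + 1)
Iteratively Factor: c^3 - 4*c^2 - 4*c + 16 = (c + 2)*(c^2 - 6*c + 8) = (c - 2)*(c + 2)*(c - 4)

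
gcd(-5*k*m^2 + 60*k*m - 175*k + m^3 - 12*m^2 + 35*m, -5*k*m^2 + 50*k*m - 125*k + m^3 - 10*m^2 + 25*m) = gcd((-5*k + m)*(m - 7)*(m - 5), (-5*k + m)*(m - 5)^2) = 5*k*m - 25*k - m^2 + 5*m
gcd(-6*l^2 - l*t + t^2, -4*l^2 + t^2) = 2*l + t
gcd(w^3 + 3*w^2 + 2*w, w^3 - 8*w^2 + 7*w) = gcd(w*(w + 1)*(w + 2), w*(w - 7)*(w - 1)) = w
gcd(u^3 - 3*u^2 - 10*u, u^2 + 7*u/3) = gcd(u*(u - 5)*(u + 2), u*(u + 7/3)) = u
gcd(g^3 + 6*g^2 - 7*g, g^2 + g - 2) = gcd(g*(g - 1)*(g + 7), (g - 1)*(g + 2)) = g - 1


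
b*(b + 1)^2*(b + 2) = b^4 + 4*b^3 + 5*b^2 + 2*b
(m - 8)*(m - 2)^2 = m^3 - 12*m^2 + 36*m - 32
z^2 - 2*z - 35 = (z - 7)*(z + 5)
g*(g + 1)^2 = g^3 + 2*g^2 + g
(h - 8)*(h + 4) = h^2 - 4*h - 32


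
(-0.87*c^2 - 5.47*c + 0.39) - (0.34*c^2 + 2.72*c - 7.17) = -1.21*c^2 - 8.19*c + 7.56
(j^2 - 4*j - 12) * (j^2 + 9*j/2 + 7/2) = j^4 + j^3/2 - 53*j^2/2 - 68*j - 42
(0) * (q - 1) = 0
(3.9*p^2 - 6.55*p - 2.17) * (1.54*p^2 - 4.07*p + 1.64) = 6.006*p^4 - 25.96*p^3 + 29.7127*p^2 - 1.9101*p - 3.5588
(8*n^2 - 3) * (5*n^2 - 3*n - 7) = 40*n^4 - 24*n^3 - 71*n^2 + 9*n + 21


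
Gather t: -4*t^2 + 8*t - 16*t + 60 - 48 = -4*t^2 - 8*t + 12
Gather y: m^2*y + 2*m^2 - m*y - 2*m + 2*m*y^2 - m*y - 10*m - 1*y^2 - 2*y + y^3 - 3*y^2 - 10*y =2*m^2 - 12*m + y^3 + y^2*(2*m - 4) + y*(m^2 - 2*m - 12)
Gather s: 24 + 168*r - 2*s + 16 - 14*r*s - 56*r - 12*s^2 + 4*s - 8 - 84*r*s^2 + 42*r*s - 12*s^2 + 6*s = 112*r + s^2*(-84*r - 24) + s*(28*r + 8) + 32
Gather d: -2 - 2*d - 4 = -2*d - 6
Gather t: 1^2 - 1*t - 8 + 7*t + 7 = 6*t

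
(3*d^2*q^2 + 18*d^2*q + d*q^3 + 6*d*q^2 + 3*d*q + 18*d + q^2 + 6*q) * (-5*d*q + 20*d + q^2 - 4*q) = -15*d^3*q^3 - 30*d^3*q^2 + 360*d^3*q - 2*d^2*q^4 - 4*d^2*q^3 + 33*d^2*q^2 - 30*d^2*q + 360*d^2 + d*q^5 + 2*d*q^4 - 26*d*q^3 - 4*d*q^2 + 48*d*q + q^4 + 2*q^3 - 24*q^2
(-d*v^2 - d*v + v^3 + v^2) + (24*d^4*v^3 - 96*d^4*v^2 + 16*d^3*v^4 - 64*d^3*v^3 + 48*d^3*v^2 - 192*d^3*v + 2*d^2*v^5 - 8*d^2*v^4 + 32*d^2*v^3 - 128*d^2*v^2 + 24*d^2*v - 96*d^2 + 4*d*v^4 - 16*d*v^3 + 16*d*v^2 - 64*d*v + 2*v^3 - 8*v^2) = 24*d^4*v^3 - 96*d^4*v^2 + 16*d^3*v^4 - 64*d^3*v^3 + 48*d^3*v^2 - 192*d^3*v + 2*d^2*v^5 - 8*d^2*v^4 + 32*d^2*v^3 - 128*d^2*v^2 + 24*d^2*v - 96*d^2 + 4*d*v^4 - 16*d*v^3 + 15*d*v^2 - 65*d*v + 3*v^3 - 7*v^2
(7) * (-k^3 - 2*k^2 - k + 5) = -7*k^3 - 14*k^2 - 7*k + 35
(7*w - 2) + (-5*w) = 2*w - 2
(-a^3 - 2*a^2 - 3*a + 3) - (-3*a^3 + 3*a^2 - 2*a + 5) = 2*a^3 - 5*a^2 - a - 2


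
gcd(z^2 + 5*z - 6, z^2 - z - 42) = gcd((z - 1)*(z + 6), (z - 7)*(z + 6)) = z + 6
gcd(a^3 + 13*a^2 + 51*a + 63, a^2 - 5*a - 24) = a + 3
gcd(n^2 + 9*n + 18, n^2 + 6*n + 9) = n + 3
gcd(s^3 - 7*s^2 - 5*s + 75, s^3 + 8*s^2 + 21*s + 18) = s + 3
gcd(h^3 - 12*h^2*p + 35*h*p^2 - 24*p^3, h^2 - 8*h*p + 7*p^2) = -h + p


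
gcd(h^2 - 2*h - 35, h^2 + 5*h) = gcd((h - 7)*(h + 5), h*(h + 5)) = h + 5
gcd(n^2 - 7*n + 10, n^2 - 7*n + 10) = n^2 - 7*n + 10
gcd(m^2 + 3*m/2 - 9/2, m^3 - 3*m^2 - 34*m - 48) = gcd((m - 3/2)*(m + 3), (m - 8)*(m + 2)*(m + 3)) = m + 3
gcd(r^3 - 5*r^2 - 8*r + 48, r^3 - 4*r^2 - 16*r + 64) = r^2 - 8*r + 16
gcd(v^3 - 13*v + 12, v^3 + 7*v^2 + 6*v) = 1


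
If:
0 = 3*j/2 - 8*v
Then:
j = 16*v/3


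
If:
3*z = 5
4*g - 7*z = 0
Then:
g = 35/12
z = 5/3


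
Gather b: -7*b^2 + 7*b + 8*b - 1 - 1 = -7*b^2 + 15*b - 2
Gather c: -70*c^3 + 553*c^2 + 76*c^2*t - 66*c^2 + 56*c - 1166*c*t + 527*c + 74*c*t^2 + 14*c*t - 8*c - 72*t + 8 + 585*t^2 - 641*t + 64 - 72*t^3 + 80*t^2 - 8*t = -70*c^3 + c^2*(76*t + 487) + c*(74*t^2 - 1152*t + 575) - 72*t^3 + 665*t^2 - 721*t + 72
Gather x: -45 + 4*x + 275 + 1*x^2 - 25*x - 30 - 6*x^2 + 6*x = -5*x^2 - 15*x + 200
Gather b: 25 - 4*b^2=25 - 4*b^2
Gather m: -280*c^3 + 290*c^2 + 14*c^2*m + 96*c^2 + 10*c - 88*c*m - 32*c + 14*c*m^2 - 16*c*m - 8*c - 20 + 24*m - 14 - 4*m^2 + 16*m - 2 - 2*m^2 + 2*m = -280*c^3 + 386*c^2 - 30*c + m^2*(14*c - 6) + m*(14*c^2 - 104*c + 42) - 36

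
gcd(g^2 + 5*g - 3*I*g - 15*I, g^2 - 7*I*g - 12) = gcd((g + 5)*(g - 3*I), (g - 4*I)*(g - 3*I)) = g - 3*I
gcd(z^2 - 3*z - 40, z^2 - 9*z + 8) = z - 8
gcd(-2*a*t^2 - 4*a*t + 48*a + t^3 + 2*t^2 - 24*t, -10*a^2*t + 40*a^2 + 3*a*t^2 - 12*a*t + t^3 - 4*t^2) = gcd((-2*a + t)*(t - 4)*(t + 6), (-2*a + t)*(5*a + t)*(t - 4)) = -2*a*t + 8*a + t^2 - 4*t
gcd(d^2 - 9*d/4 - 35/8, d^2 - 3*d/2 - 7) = d - 7/2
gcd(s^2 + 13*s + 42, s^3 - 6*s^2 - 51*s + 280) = s + 7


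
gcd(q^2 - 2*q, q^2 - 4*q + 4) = q - 2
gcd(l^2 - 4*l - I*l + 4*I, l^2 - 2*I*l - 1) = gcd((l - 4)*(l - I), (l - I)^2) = l - I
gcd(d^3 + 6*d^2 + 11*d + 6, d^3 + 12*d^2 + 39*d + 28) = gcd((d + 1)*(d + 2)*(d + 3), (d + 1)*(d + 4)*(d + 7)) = d + 1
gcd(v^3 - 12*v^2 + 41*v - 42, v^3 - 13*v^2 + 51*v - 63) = v^2 - 10*v + 21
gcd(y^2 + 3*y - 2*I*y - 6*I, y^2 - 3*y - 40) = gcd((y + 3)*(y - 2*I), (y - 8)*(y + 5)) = 1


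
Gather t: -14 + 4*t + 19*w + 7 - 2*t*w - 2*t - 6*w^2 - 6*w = t*(2 - 2*w) - 6*w^2 + 13*w - 7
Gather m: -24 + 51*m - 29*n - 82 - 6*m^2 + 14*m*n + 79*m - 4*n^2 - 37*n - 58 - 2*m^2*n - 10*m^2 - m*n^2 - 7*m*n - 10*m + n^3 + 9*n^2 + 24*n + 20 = m^2*(-2*n - 16) + m*(-n^2 + 7*n + 120) + n^3 + 5*n^2 - 42*n - 144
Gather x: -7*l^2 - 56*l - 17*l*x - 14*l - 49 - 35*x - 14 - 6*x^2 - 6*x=-7*l^2 - 70*l - 6*x^2 + x*(-17*l - 41) - 63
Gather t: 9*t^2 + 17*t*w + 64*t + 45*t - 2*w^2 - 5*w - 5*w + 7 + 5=9*t^2 + t*(17*w + 109) - 2*w^2 - 10*w + 12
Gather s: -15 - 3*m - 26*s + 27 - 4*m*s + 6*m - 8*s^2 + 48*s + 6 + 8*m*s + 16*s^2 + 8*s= 3*m + 8*s^2 + s*(4*m + 30) + 18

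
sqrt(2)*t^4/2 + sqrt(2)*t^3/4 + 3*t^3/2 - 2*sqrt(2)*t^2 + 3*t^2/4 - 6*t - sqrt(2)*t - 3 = (t - 2)*(t + 1/2)*(t + 3*sqrt(2)/2)*(sqrt(2)*t/2 + sqrt(2))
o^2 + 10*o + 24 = (o + 4)*(o + 6)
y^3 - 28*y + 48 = (y - 4)*(y - 2)*(y + 6)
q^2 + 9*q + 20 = (q + 4)*(q + 5)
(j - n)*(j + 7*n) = j^2 + 6*j*n - 7*n^2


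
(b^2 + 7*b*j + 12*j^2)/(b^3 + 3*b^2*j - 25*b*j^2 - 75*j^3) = (b + 4*j)/(b^2 - 25*j^2)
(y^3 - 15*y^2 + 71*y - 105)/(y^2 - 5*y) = y - 10 + 21/y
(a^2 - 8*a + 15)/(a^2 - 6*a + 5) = (a - 3)/(a - 1)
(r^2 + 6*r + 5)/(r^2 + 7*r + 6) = (r + 5)/(r + 6)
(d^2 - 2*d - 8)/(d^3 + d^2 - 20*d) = (d + 2)/(d*(d + 5))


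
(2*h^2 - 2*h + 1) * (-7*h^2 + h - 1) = -14*h^4 + 16*h^3 - 11*h^2 + 3*h - 1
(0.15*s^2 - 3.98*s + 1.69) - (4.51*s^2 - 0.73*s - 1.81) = -4.36*s^2 - 3.25*s + 3.5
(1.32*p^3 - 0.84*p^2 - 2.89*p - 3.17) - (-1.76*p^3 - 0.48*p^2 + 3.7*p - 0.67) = 3.08*p^3 - 0.36*p^2 - 6.59*p - 2.5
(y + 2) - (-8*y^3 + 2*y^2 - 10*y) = 8*y^3 - 2*y^2 + 11*y + 2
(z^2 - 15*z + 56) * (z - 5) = z^3 - 20*z^2 + 131*z - 280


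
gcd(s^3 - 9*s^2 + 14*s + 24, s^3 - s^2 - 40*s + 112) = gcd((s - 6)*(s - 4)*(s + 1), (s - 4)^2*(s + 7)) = s - 4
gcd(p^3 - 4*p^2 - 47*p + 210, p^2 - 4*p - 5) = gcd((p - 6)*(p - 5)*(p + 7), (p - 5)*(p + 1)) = p - 5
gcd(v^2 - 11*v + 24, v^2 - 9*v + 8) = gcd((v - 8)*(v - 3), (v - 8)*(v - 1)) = v - 8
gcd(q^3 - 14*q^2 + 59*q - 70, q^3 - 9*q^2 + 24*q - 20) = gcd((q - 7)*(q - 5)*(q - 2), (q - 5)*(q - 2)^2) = q^2 - 7*q + 10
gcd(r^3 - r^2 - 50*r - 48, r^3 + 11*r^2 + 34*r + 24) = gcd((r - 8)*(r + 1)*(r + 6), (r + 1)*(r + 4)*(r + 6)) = r^2 + 7*r + 6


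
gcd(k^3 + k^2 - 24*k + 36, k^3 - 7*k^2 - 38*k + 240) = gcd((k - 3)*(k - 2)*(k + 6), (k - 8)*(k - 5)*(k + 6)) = k + 6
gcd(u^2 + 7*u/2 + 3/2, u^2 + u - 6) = u + 3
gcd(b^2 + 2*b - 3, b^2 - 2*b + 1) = b - 1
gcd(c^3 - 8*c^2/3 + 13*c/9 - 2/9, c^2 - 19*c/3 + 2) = c - 1/3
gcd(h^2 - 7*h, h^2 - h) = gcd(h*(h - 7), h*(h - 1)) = h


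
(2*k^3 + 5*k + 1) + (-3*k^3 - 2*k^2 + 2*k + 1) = -k^3 - 2*k^2 + 7*k + 2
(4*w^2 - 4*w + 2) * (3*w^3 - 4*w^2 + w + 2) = 12*w^5 - 28*w^4 + 26*w^3 - 4*w^2 - 6*w + 4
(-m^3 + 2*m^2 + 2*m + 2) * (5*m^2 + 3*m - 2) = -5*m^5 + 7*m^4 + 18*m^3 + 12*m^2 + 2*m - 4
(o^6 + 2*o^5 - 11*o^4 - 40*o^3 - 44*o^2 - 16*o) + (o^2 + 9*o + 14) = o^6 + 2*o^5 - 11*o^4 - 40*o^3 - 43*o^2 - 7*o + 14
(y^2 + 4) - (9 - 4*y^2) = 5*y^2 - 5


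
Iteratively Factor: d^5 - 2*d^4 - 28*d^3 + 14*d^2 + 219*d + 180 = (d + 1)*(d^4 - 3*d^3 - 25*d^2 + 39*d + 180) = (d + 1)*(d + 3)*(d^3 - 6*d^2 - 7*d + 60) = (d - 4)*(d + 1)*(d + 3)*(d^2 - 2*d - 15) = (d - 4)*(d + 1)*(d + 3)^2*(d - 5)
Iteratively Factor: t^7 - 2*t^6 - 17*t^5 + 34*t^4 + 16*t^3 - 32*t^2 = (t)*(t^6 - 2*t^5 - 17*t^4 + 34*t^3 + 16*t^2 - 32*t) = t*(t + 4)*(t^5 - 6*t^4 + 7*t^3 + 6*t^2 - 8*t) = t*(t - 1)*(t + 4)*(t^4 - 5*t^3 + 2*t^2 + 8*t) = t*(t - 4)*(t - 1)*(t + 4)*(t^3 - t^2 - 2*t) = t*(t - 4)*(t - 1)*(t + 1)*(t + 4)*(t^2 - 2*t) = t^2*(t - 4)*(t - 1)*(t + 1)*(t + 4)*(t - 2)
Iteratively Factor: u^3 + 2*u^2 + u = (u)*(u^2 + 2*u + 1) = u*(u + 1)*(u + 1)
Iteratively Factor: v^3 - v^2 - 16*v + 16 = (v - 4)*(v^2 + 3*v - 4) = (v - 4)*(v + 4)*(v - 1)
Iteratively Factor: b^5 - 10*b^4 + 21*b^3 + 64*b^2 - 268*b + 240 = (b + 3)*(b^4 - 13*b^3 + 60*b^2 - 116*b + 80) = (b - 5)*(b + 3)*(b^3 - 8*b^2 + 20*b - 16) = (b - 5)*(b - 2)*(b + 3)*(b^2 - 6*b + 8) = (b - 5)*(b - 2)^2*(b + 3)*(b - 4)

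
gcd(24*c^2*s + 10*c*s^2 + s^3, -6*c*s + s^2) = s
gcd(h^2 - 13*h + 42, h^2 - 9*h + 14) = h - 7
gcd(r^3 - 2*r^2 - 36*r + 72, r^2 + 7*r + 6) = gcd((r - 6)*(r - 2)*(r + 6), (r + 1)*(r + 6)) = r + 6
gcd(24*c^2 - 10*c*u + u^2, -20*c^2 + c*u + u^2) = -4*c + u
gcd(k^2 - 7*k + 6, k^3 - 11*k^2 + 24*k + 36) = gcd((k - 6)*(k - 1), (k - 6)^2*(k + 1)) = k - 6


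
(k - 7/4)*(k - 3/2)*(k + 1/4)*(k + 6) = k^4 + 3*k^3 - 259*k^2/16 + 369*k/32 + 63/16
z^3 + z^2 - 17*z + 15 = (z - 3)*(z - 1)*(z + 5)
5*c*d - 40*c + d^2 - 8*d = (5*c + d)*(d - 8)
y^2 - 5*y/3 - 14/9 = (y - 7/3)*(y + 2/3)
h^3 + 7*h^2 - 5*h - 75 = (h - 3)*(h + 5)^2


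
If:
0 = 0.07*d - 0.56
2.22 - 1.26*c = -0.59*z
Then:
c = 0.468253968253968*z + 1.76190476190476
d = 8.00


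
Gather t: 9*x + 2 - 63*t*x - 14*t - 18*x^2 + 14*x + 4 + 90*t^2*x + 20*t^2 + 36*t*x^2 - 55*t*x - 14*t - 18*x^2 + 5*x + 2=t^2*(90*x + 20) + t*(36*x^2 - 118*x - 28) - 36*x^2 + 28*x + 8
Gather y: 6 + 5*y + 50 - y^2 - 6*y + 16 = -y^2 - y + 72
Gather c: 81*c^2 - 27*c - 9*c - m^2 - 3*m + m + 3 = 81*c^2 - 36*c - m^2 - 2*m + 3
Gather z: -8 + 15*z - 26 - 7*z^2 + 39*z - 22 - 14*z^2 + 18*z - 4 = -21*z^2 + 72*z - 60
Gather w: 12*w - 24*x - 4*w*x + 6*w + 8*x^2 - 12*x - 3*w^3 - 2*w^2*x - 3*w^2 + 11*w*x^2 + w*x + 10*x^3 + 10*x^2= -3*w^3 + w^2*(-2*x - 3) + w*(11*x^2 - 3*x + 18) + 10*x^3 + 18*x^2 - 36*x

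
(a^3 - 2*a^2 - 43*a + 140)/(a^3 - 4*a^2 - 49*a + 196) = (a - 5)/(a - 7)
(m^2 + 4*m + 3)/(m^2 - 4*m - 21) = (m + 1)/(m - 7)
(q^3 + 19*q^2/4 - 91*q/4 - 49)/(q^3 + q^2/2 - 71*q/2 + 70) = (4*q + 7)/(2*(2*q - 5))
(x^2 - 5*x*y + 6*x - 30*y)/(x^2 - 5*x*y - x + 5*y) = (x + 6)/(x - 1)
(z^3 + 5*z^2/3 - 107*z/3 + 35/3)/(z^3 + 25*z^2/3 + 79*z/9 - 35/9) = 3*(z - 5)/(3*z + 5)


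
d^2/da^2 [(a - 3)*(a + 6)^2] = 6*a + 18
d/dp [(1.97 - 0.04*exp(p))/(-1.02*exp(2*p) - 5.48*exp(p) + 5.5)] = (-0.0408*exp(2*p) + 4.0188*exp(p) + 10.5756)*exp(p)/(1.0404*exp(4*p) + 11.1792*exp(3*p) + 18.8104*exp(2*p) - 60.28*exp(p) + 30.25)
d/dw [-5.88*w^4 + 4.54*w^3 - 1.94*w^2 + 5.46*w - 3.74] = -23.52*w^3 + 13.62*w^2 - 3.88*w + 5.46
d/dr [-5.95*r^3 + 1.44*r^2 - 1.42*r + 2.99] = -17.85*r^2 + 2.88*r - 1.42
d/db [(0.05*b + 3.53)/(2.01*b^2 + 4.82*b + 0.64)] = (0.1005*b^2 + 0.241*b - (0.05*b + 3.53)*(4.02*b + 4.82) + 0.032)/(2.01*b^2 + 4.82*b + 0.64)^2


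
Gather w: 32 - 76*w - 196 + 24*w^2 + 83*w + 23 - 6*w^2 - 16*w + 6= 18*w^2 - 9*w - 135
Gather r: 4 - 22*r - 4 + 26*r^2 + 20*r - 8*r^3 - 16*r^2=-8*r^3 + 10*r^2 - 2*r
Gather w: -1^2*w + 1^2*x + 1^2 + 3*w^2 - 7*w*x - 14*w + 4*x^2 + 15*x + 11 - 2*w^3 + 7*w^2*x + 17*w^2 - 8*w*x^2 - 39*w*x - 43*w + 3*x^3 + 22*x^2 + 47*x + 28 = -2*w^3 + w^2*(7*x + 20) + w*(-8*x^2 - 46*x - 58) + 3*x^3 + 26*x^2 + 63*x + 40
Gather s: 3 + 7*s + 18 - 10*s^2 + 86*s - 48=-10*s^2 + 93*s - 27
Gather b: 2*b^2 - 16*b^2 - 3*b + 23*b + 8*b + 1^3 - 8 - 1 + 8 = -14*b^2 + 28*b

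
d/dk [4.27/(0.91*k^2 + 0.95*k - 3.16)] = (-7.7714*k - 4.0565)/(0.91*k^2 + 0.95*k - 3.16)^2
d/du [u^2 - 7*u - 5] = 2*u - 7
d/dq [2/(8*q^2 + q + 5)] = 2*(-16*q - 1)/(8*q^2 + q + 5)^2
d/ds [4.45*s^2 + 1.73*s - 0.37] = 8.9*s + 1.73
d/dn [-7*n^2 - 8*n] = -14*n - 8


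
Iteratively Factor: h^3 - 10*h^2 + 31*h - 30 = (h - 5)*(h^2 - 5*h + 6) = (h - 5)*(h - 2)*(h - 3)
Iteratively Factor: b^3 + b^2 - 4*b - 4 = (b - 2)*(b^2 + 3*b + 2) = (b - 2)*(b + 2)*(b + 1)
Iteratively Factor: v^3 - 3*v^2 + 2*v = (v)*(v^2 - 3*v + 2) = v*(v - 1)*(v - 2)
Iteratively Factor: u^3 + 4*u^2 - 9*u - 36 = (u + 3)*(u^2 + u - 12) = (u + 3)*(u + 4)*(u - 3)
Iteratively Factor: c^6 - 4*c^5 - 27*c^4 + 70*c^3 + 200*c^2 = (c)*(c^5 - 4*c^4 - 27*c^3 + 70*c^2 + 200*c) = c*(c + 2)*(c^4 - 6*c^3 - 15*c^2 + 100*c) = c*(c - 5)*(c + 2)*(c^3 - c^2 - 20*c) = c^2*(c - 5)*(c + 2)*(c^2 - c - 20) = c^2*(c - 5)^2*(c + 2)*(c + 4)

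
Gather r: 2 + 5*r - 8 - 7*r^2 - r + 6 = -7*r^2 + 4*r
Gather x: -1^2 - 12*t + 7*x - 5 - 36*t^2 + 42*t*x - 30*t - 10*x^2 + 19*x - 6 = -36*t^2 - 42*t - 10*x^2 + x*(42*t + 26) - 12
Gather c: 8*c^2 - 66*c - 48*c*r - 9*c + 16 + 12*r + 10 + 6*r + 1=8*c^2 + c*(-48*r - 75) + 18*r + 27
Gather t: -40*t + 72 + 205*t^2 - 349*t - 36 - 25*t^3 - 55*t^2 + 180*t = -25*t^3 + 150*t^2 - 209*t + 36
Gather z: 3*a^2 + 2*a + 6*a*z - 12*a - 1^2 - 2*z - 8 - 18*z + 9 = 3*a^2 - 10*a + z*(6*a - 20)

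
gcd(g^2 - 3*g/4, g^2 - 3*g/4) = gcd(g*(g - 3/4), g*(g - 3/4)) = g^2 - 3*g/4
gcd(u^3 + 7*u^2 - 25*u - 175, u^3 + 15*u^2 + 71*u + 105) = u^2 + 12*u + 35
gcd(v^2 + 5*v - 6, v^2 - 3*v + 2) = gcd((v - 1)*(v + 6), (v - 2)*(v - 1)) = v - 1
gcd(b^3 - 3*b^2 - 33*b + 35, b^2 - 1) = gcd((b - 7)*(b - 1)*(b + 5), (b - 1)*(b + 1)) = b - 1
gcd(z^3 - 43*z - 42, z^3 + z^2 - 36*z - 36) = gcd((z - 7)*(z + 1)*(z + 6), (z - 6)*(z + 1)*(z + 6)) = z^2 + 7*z + 6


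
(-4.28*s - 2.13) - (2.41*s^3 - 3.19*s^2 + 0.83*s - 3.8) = -2.41*s^3 + 3.19*s^2 - 5.11*s + 1.67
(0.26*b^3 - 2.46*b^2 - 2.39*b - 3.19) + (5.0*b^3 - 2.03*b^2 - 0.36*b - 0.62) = 5.26*b^3 - 4.49*b^2 - 2.75*b - 3.81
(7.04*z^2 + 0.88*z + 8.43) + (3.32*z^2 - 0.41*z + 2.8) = 10.36*z^2 + 0.47*z + 11.23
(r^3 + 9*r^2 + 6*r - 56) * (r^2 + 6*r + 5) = r^5 + 15*r^4 + 65*r^3 + 25*r^2 - 306*r - 280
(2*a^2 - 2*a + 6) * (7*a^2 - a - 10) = 14*a^4 - 16*a^3 + 24*a^2 + 14*a - 60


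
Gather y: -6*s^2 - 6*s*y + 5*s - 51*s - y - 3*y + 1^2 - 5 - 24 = -6*s^2 - 46*s + y*(-6*s - 4) - 28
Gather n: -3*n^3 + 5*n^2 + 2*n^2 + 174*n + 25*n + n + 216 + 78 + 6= -3*n^3 + 7*n^2 + 200*n + 300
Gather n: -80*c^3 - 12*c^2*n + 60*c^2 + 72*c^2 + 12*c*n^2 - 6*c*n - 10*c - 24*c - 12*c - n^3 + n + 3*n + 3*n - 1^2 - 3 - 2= -80*c^3 + 132*c^2 + 12*c*n^2 - 46*c - n^3 + n*(-12*c^2 - 6*c + 7) - 6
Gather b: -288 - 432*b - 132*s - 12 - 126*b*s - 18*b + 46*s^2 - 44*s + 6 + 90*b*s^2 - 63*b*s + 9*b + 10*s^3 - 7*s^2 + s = b*(90*s^2 - 189*s - 441) + 10*s^3 + 39*s^2 - 175*s - 294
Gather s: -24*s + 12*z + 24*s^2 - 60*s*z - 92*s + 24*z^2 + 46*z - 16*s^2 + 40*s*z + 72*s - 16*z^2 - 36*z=8*s^2 + s*(-20*z - 44) + 8*z^2 + 22*z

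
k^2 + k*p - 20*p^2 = (k - 4*p)*(k + 5*p)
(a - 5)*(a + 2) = a^2 - 3*a - 10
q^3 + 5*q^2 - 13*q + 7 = (q - 1)^2*(q + 7)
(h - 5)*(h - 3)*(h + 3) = h^3 - 5*h^2 - 9*h + 45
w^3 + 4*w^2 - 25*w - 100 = (w - 5)*(w + 4)*(w + 5)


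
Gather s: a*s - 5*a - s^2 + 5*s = -5*a - s^2 + s*(a + 5)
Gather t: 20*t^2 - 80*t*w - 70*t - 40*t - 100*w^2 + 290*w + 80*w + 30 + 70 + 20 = 20*t^2 + t*(-80*w - 110) - 100*w^2 + 370*w + 120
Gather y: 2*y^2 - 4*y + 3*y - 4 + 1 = 2*y^2 - y - 3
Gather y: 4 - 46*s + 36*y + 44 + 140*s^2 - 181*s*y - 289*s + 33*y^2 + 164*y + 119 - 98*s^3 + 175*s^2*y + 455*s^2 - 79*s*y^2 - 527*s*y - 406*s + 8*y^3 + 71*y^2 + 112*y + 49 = -98*s^3 + 595*s^2 - 741*s + 8*y^3 + y^2*(104 - 79*s) + y*(175*s^2 - 708*s + 312) + 216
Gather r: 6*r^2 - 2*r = 6*r^2 - 2*r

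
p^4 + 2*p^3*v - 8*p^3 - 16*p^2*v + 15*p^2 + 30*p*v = p*(p - 5)*(p - 3)*(p + 2*v)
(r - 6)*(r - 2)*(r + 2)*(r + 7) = r^4 + r^3 - 46*r^2 - 4*r + 168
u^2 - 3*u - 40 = (u - 8)*(u + 5)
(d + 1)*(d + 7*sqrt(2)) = d^2 + d + 7*sqrt(2)*d + 7*sqrt(2)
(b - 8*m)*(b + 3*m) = b^2 - 5*b*m - 24*m^2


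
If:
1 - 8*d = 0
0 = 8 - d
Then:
No Solution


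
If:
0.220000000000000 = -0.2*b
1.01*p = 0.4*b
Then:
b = -1.10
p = -0.44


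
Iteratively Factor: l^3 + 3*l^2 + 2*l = (l)*(l^2 + 3*l + 2) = l*(l + 1)*(l + 2)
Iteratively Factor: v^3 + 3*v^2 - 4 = (v + 2)*(v^2 + v - 2) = (v - 1)*(v + 2)*(v + 2)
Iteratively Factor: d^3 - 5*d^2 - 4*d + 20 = (d - 2)*(d^2 - 3*d - 10) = (d - 5)*(d - 2)*(d + 2)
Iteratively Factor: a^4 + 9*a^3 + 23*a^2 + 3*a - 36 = (a + 4)*(a^3 + 5*a^2 + 3*a - 9) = (a + 3)*(a + 4)*(a^2 + 2*a - 3) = (a + 3)^2*(a + 4)*(a - 1)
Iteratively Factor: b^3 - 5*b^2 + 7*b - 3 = (b - 1)*(b^2 - 4*b + 3) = (b - 3)*(b - 1)*(b - 1)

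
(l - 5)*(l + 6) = l^2 + l - 30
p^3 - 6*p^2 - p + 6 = (p - 6)*(p - 1)*(p + 1)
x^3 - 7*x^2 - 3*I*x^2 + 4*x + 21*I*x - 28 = (x - 7)*(x - 4*I)*(x + I)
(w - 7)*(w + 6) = w^2 - w - 42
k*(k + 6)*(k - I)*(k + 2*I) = k^4 + 6*k^3 + I*k^3 + 2*k^2 + 6*I*k^2 + 12*k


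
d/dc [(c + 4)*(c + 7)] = 2*c + 11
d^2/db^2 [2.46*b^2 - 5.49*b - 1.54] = 4.92000000000000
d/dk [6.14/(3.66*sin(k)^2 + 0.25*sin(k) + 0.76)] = -(44.9448*sin(k) + 1.535)*cos(k)/(3.66*sin(k)^2 + 0.25*sin(k) + 0.76)^2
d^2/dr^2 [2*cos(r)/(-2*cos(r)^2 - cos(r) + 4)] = 4*(-(1 - cos(r)^2)^2 + 2*cos(r)^5 + 20*cos(r)^3 - 16*cos(r) - 3)/(2*cos(r)^2 + cos(r) - 4)^3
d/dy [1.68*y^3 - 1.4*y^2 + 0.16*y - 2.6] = 5.04*y^2 - 2.8*y + 0.16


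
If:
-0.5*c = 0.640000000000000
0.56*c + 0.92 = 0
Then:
No Solution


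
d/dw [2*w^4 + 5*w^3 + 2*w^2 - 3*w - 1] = 8*w^3 + 15*w^2 + 4*w - 3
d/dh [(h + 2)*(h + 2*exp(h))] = 2*h*exp(h) + 2*h + 6*exp(h) + 2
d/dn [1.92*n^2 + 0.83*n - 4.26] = 3.84*n + 0.83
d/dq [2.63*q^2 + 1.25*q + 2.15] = 5.26*q + 1.25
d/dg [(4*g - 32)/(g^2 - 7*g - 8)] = -4/(g^2 + 2*g + 1)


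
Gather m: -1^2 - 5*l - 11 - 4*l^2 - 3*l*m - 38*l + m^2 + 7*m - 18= -4*l^2 - 43*l + m^2 + m*(7 - 3*l) - 30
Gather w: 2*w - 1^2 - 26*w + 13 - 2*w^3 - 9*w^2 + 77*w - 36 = -2*w^3 - 9*w^2 + 53*w - 24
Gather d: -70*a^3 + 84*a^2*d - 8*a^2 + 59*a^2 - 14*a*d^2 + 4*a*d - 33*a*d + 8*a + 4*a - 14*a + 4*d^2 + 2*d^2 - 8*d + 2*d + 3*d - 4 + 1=-70*a^3 + 51*a^2 - 2*a + d^2*(6 - 14*a) + d*(84*a^2 - 29*a - 3) - 3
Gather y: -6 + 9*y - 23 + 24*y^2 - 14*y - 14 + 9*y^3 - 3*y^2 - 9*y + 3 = 9*y^3 + 21*y^2 - 14*y - 40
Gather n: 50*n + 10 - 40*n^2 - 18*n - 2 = -40*n^2 + 32*n + 8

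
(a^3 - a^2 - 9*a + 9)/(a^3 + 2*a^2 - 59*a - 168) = (a^2 - 4*a + 3)/(a^2 - a - 56)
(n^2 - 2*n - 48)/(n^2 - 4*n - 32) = (n + 6)/(n + 4)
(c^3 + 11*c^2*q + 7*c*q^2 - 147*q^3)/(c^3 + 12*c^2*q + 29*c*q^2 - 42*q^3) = (-c^2 - 4*c*q + 21*q^2)/(-c^2 - 5*c*q + 6*q^2)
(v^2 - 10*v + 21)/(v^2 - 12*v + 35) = (v - 3)/(v - 5)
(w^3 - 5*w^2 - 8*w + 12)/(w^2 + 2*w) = w - 7 + 6/w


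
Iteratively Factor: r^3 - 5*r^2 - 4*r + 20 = (r - 2)*(r^2 - 3*r - 10) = (r - 5)*(r - 2)*(r + 2)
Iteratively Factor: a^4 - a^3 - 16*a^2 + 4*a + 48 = (a - 2)*(a^3 + a^2 - 14*a - 24) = (a - 2)*(a + 2)*(a^2 - a - 12) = (a - 4)*(a - 2)*(a + 2)*(a + 3)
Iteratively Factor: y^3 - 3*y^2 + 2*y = (y - 1)*(y^2 - 2*y) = (y - 2)*(y - 1)*(y)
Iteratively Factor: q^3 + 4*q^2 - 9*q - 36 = (q + 3)*(q^2 + q - 12) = (q + 3)*(q + 4)*(q - 3)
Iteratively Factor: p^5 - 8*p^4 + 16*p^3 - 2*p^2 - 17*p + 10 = (p + 1)*(p^4 - 9*p^3 + 25*p^2 - 27*p + 10) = (p - 1)*(p + 1)*(p^3 - 8*p^2 + 17*p - 10) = (p - 5)*(p - 1)*(p + 1)*(p^2 - 3*p + 2) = (p - 5)*(p - 2)*(p - 1)*(p + 1)*(p - 1)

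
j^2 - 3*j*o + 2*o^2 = (j - 2*o)*(j - o)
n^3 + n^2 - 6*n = n*(n - 2)*(n + 3)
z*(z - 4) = z^2 - 4*z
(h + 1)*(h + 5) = h^2 + 6*h + 5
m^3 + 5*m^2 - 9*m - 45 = (m - 3)*(m + 3)*(m + 5)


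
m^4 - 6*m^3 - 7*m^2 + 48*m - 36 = (m - 6)*(m - 2)*(m - 1)*(m + 3)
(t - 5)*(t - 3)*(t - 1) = t^3 - 9*t^2 + 23*t - 15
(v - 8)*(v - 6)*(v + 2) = v^3 - 12*v^2 + 20*v + 96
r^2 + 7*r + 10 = (r + 2)*(r + 5)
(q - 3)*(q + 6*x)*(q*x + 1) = q^3*x + 6*q^2*x^2 - 3*q^2*x + q^2 - 18*q*x^2 + 6*q*x - 3*q - 18*x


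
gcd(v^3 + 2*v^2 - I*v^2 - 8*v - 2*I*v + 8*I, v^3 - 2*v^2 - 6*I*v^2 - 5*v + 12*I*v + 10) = v^2 + v*(-2 - I) + 2*I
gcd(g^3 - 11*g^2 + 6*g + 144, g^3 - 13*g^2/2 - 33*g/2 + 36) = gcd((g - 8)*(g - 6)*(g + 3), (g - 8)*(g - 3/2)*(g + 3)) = g^2 - 5*g - 24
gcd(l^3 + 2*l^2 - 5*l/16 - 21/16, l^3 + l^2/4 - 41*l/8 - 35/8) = l^2 + 11*l/4 + 7/4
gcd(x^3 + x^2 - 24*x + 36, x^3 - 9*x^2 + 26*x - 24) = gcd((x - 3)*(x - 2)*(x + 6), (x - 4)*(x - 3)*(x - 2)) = x^2 - 5*x + 6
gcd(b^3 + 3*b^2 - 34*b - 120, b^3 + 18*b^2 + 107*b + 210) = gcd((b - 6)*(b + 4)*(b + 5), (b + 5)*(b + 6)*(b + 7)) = b + 5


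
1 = 1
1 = 1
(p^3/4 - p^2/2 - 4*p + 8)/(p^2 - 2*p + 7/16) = 4*(p^3 - 2*p^2 - 16*p + 32)/(16*p^2 - 32*p + 7)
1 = 1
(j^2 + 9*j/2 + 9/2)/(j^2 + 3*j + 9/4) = 2*(j + 3)/(2*j + 3)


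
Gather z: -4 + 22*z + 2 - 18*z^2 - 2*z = -18*z^2 + 20*z - 2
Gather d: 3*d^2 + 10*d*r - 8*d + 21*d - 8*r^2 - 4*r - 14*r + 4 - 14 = 3*d^2 + d*(10*r + 13) - 8*r^2 - 18*r - 10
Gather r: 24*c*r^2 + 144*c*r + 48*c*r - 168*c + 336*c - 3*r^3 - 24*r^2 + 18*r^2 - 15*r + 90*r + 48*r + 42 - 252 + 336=168*c - 3*r^3 + r^2*(24*c - 6) + r*(192*c + 123) + 126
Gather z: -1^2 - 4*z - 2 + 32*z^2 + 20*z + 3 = 32*z^2 + 16*z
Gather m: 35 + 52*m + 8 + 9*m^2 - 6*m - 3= 9*m^2 + 46*m + 40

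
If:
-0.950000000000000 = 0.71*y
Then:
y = -1.34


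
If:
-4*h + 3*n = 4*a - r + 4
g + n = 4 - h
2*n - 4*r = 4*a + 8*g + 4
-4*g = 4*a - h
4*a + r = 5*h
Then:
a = 185/183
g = -136/183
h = 196/183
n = 224/61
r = 80/61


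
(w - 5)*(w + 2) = w^2 - 3*w - 10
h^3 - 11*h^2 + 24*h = h*(h - 8)*(h - 3)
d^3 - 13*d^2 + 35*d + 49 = (d - 7)^2*(d + 1)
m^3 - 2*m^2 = m^2*(m - 2)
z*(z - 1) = z^2 - z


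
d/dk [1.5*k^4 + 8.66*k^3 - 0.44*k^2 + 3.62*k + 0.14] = 6.0*k^3 + 25.98*k^2 - 0.88*k + 3.62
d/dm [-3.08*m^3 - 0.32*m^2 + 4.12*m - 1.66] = -9.24*m^2 - 0.64*m + 4.12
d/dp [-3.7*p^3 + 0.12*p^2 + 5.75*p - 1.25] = -11.1*p^2 + 0.24*p + 5.75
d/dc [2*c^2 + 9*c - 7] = 4*c + 9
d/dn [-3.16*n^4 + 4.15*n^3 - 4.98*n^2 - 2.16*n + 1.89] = -12.64*n^3 + 12.45*n^2 - 9.96*n - 2.16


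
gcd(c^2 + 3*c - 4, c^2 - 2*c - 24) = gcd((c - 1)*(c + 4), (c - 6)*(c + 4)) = c + 4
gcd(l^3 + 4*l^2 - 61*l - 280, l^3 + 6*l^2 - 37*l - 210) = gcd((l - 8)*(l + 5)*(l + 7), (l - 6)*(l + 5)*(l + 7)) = l^2 + 12*l + 35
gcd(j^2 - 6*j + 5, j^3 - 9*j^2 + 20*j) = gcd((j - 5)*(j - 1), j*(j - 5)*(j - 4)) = j - 5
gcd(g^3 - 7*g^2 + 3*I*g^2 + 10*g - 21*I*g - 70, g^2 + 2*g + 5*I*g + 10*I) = g + 5*I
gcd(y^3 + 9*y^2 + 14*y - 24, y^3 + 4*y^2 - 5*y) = y - 1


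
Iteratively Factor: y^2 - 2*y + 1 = (y - 1)*(y - 1)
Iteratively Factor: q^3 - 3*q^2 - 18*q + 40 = (q + 4)*(q^2 - 7*q + 10) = (q - 5)*(q + 4)*(q - 2)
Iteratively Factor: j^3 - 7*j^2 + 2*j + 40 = (j + 2)*(j^2 - 9*j + 20) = (j - 5)*(j + 2)*(j - 4)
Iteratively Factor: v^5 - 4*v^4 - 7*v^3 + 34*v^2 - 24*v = (v - 2)*(v^4 - 2*v^3 - 11*v^2 + 12*v) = (v - 2)*(v + 3)*(v^3 - 5*v^2 + 4*v) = v*(v - 2)*(v + 3)*(v^2 - 5*v + 4) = v*(v - 2)*(v - 1)*(v + 3)*(v - 4)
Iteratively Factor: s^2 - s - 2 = (s + 1)*(s - 2)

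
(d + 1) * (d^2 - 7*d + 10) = d^3 - 6*d^2 + 3*d + 10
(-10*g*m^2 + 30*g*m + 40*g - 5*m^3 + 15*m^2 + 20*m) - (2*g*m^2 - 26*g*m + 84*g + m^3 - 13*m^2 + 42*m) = -12*g*m^2 + 56*g*m - 44*g - 6*m^3 + 28*m^2 - 22*m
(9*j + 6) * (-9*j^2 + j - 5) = -81*j^3 - 45*j^2 - 39*j - 30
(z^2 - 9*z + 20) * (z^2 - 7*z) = z^4 - 16*z^3 + 83*z^2 - 140*z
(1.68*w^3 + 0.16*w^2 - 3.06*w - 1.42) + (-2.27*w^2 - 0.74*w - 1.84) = 1.68*w^3 - 2.11*w^2 - 3.8*w - 3.26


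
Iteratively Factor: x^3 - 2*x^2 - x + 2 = (x + 1)*(x^2 - 3*x + 2) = (x - 1)*(x + 1)*(x - 2)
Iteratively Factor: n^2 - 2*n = (n)*(n - 2)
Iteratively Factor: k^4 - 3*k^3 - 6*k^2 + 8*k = (k - 1)*(k^3 - 2*k^2 - 8*k) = (k - 4)*(k - 1)*(k^2 + 2*k) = (k - 4)*(k - 1)*(k + 2)*(k)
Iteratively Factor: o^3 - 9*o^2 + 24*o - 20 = (o - 5)*(o^2 - 4*o + 4) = (o - 5)*(o - 2)*(o - 2)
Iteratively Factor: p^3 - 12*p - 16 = (p + 2)*(p^2 - 2*p - 8) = (p - 4)*(p + 2)*(p + 2)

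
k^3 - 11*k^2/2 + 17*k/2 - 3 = (k - 3)*(k - 2)*(k - 1/2)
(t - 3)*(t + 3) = t^2 - 9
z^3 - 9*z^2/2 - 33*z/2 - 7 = (z - 7)*(z + 1/2)*(z + 2)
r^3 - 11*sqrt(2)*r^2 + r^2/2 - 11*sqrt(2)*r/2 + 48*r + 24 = (r + 1/2)*(r - 8*sqrt(2))*(r - 3*sqrt(2))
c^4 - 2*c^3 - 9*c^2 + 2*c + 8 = (c - 4)*(c - 1)*(c + 1)*(c + 2)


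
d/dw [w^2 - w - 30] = 2*w - 1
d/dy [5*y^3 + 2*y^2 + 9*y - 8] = 15*y^2 + 4*y + 9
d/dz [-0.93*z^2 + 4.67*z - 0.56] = 4.67 - 1.86*z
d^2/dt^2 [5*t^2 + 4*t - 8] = 10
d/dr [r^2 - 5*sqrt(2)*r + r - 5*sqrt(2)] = 2*r - 5*sqrt(2) + 1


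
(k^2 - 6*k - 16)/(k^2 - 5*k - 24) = (k + 2)/(k + 3)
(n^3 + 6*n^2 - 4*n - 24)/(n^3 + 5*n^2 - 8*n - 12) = (n + 2)/(n + 1)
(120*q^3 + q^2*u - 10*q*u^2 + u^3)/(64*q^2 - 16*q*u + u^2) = (15*q^2 + 2*q*u - u^2)/(8*q - u)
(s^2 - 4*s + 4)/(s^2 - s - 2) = (s - 2)/(s + 1)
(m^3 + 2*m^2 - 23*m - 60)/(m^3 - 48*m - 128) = (m^2 - 2*m - 15)/(m^2 - 4*m - 32)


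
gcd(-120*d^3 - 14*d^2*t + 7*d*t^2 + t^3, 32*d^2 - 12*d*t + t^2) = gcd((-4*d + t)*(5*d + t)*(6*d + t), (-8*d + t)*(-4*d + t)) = -4*d + t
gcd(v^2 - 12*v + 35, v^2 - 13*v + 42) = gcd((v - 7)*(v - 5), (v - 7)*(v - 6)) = v - 7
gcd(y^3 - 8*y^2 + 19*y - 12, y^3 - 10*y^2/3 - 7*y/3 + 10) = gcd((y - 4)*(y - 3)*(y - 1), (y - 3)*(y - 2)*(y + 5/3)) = y - 3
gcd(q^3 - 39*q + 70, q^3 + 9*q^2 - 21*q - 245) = q^2 + 2*q - 35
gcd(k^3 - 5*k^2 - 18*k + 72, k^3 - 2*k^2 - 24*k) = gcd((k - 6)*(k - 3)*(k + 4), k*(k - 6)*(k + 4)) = k^2 - 2*k - 24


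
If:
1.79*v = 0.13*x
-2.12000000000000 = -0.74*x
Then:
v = 0.21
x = 2.86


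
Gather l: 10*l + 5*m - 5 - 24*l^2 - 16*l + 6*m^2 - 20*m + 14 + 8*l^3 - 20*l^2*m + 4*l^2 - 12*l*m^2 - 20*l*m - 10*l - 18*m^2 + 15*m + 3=8*l^3 + l^2*(-20*m - 20) + l*(-12*m^2 - 20*m - 16) - 12*m^2 + 12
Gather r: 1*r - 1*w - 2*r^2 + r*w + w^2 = -2*r^2 + r*(w + 1) + w^2 - w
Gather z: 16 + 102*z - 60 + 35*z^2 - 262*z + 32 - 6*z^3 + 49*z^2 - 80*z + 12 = -6*z^3 + 84*z^2 - 240*z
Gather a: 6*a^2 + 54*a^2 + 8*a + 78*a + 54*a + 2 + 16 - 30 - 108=60*a^2 + 140*a - 120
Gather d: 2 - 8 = -6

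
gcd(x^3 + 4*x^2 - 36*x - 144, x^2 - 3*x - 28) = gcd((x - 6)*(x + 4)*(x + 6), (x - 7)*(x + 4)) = x + 4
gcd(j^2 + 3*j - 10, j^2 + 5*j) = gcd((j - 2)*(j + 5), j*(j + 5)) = j + 5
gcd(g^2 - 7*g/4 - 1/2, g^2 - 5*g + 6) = g - 2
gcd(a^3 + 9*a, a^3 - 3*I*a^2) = a^2 - 3*I*a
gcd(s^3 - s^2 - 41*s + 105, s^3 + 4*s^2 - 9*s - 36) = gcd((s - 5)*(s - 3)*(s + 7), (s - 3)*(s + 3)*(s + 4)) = s - 3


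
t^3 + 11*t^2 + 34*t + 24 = (t + 1)*(t + 4)*(t + 6)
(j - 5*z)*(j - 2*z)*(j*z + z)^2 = j^4*z^2 - 7*j^3*z^3 + 2*j^3*z^2 + 10*j^2*z^4 - 14*j^2*z^3 + j^2*z^2 + 20*j*z^4 - 7*j*z^3 + 10*z^4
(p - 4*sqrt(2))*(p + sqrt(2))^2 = p^3 - 2*sqrt(2)*p^2 - 14*p - 8*sqrt(2)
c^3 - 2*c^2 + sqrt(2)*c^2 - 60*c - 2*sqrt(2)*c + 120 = (c - 2)*(c - 5*sqrt(2))*(c + 6*sqrt(2))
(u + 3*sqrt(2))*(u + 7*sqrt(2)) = u^2 + 10*sqrt(2)*u + 42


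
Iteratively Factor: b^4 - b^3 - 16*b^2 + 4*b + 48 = (b - 2)*(b^3 + b^2 - 14*b - 24) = (b - 4)*(b - 2)*(b^2 + 5*b + 6) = (b - 4)*(b - 2)*(b + 3)*(b + 2)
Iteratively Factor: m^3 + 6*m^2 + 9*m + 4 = (m + 4)*(m^2 + 2*m + 1) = (m + 1)*(m + 4)*(m + 1)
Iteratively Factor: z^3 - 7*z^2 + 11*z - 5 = (z - 1)*(z^2 - 6*z + 5) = (z - 1)^2*(z - 5)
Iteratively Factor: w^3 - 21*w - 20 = (w - 5)*(w^2 + 5*w + 4) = (w - 5)*(w + 1)*(w + 4)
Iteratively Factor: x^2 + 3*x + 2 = (x + 2)*(x + 1)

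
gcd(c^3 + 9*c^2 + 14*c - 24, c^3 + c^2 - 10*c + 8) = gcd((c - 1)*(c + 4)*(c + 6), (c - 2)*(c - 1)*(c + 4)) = c^2 + 3*c - 4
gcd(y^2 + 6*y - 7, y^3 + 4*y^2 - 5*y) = y - 1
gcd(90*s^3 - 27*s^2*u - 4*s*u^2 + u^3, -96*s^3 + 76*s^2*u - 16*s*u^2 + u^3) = 6*s - u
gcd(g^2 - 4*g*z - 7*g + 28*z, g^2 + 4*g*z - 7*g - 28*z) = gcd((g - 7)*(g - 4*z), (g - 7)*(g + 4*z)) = g - 7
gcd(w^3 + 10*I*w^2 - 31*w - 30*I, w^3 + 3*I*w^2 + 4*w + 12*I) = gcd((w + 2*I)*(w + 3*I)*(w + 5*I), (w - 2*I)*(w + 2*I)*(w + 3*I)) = w^2 + 5*I*w - 6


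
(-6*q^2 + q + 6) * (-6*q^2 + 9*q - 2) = 36*q^4 - 60*q^3 - 15*q^2 + 52*q - 12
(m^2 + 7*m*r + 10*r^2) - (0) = m^2 + 7*m*r + 10*r^2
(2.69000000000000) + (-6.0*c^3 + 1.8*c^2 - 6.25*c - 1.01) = -6.0*c^3 + 1.8*c^2 - 6.25*c + 1.68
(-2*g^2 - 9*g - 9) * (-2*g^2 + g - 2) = 4*g^4 + 16*g^3 + 13*g^2 + 9*g + 18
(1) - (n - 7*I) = -n + 1 + 7*I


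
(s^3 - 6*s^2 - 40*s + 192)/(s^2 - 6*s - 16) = (s^2 + 2*s - 24)/(s + 2)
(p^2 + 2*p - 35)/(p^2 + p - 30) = (p + 7)/(p + 6)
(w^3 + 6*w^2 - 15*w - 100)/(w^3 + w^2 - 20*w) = (w + 5)/w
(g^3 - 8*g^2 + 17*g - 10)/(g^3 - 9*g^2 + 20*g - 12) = (g - 5)/(g - 6)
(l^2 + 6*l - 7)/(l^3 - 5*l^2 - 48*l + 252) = (l - 1)/(l^2 - 12*l + 36)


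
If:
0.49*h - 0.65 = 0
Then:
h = 1.33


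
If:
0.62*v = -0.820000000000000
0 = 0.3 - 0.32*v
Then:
No Solution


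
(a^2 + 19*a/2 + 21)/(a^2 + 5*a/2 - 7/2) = (a + 6)/(a - 1)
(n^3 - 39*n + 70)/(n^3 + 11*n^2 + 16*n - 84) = (n - 5)/(n + 6)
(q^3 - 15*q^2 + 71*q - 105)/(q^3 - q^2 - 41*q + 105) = (q - 7)/(q + 7)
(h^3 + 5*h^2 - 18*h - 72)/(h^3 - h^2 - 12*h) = (h + 6)/h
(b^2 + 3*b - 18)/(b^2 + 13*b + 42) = (b - 3)/(b + 7)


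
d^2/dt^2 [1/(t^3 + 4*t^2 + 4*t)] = 4*(3*t^2 + 4*t + 2)/(t^3*(t^4 + 8*t^3 + 24*t^2 + 32*t + 16))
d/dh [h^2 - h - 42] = 2*h - 1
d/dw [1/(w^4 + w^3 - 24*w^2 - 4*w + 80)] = (-4*w^3 - 3*w^2 + 48*w + 4)/(w^4 + w^3 - 24*w^2 - 4*w + 80)^2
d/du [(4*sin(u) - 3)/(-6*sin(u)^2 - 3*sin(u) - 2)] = (24*sin(u)^2 - 36*sin(u) - 17)*cos(u)/(6*sin(u)^2 + 3*sin(u) + 2)^2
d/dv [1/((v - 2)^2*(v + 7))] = -(3*v + 12)/((v - 2)^3*(v + 7)^2)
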